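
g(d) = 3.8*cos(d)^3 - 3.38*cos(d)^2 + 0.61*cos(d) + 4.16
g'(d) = -11.4*sin(d)*cos(d)^2 + 6.76*sin(d)*cos(d) - 0.61*sin(d)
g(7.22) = 4.13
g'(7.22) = -0.49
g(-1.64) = 4.10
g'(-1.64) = 1.13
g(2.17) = 2.06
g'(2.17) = -6.65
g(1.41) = 4.19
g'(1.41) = 0.18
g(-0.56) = 4.56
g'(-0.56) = 1.63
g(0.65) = 4.42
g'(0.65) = -1.48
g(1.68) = 4.05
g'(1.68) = -1.47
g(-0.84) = 4.19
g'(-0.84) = 0.88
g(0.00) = 5.19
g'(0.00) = 0.00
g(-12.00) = 4.55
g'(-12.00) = -1.62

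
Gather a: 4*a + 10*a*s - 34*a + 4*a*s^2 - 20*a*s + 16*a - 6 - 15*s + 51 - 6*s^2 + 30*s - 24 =a*(4*s^2 - 10*s - 14) - 6*s^2 + 15*s + 21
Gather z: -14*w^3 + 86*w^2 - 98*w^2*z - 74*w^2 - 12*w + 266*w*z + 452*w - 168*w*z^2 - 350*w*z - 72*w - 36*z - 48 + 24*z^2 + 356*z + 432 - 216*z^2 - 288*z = -14*w^3 + 12*w^2 + 368*w + z^2*(-168*w - 192) + z*(-98*w^2 - 84*w + 32) + 384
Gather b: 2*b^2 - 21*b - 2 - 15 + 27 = 2*b^2 - 21*b + 10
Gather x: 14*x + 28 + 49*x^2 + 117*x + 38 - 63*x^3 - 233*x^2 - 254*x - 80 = -63*x^3 - 184*x^2 - 123*x - 14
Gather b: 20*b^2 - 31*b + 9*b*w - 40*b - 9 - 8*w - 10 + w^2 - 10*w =20*b^2 + b*(9*w - 71) + w^2 - 18*w - 19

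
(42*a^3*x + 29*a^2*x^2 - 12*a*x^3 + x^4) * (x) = 42*a^3*x^2 + 29*a^2*x^3 - 12*a*x^4 + x^5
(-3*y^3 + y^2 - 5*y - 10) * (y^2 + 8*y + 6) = -3*y^5 - 23*y^4 - 15*y^3 - 44*y^2 - 110*y - 60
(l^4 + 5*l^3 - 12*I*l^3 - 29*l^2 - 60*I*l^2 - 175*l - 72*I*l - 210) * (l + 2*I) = l^5 + 5*l^4 - 10*I*l^4 - 5*l^3 - 50*I*l^3 - 55*l^2 - 130*I*l^2 - 66*l - 350*I*l - 420*I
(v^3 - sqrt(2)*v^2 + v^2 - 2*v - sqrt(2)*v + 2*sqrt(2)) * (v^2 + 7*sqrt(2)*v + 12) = v^5 + v^4 + 6*sqrt(2)*v^4 - 4*v^3 + 6*sqrt(2)*v^3 - 24*sqrt(2)*v^2 - 2*v^2 - 12*sqrt(2)*v + 4*v + 24*sqrt(2)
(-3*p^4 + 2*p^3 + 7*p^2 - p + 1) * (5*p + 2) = -15*p^5 + 4*p^4 + 39*p^3 + 9*p^2 + 3*p + 2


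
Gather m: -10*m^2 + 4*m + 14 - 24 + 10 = -10*m^2 + 4*m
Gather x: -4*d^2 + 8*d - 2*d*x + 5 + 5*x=-4*d^2 + 8*d + x*(5 - 2*d) + 5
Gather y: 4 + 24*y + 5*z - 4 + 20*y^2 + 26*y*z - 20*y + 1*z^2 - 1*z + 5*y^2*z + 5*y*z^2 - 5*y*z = y^2*(5*z + 20) + y*(5*z^2 + 21*z + 4) + z^2 + 4*z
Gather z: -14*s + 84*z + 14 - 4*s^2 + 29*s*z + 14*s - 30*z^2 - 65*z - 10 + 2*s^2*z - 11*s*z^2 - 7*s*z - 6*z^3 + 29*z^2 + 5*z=-4*s^2 - 6*z^3 + z^2*(-11*s - 1) + z*(2*s^2 + 22*s + 24) + 4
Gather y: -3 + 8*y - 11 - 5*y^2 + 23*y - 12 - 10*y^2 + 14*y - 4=-15*y^2 + 45*y - 30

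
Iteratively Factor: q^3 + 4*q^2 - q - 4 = (q + 1)*(q^2 + 3*q - 4) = (q - 1)*(q + 1)*(q + 4)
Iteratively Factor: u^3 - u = (u - 1)*(u^2 + u) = u*(u - 1)*(u + 1)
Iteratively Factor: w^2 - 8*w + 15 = (w - 5)*(w - 3)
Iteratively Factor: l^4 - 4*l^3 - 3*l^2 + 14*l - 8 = (l - 1)*(l^3 - 3*l^2 - 6*l + 8) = (l - 4)*(l - 1)*(l^2 + l - 2) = (l - 4)*(l - 1)*(l + 2)*(l - 1)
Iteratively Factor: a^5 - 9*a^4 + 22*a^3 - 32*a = (a - 4)*(a^4 - 5*a^3 + 2*a^2 + 8*a) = (a - 4)^2*(a^3 - a^2 - 2*a) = (a - 4)^2*(a - 2)*(a^2 + a) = (a - 4)^2*(a - 2)*(a + 1)*(a)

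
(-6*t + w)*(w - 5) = -6*t*w + 30*t + w^2 - 5*w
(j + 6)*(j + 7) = j^2 + 13*j + 42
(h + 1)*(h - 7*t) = h^2 - 7*h*t + h - 7*t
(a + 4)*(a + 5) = a^2 + 9*a + 20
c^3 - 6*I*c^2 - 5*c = c*(c - 5*I)*(c - I)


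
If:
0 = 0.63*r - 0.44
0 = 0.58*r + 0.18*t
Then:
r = 0.70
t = -2.25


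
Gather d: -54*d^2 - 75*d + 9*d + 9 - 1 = -54*d^2 - 66*d + 8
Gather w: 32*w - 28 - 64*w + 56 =28 - 32*w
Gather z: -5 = -5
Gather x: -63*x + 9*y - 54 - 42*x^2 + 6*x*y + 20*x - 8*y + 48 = -42*x^2 + x*(6*y - 43) + y - 6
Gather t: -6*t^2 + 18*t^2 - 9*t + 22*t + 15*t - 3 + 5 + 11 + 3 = 12*t^2 + 28*t + 16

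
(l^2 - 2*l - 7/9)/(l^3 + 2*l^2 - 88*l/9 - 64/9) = (9*l^2 - 18*l - 7)/(9*l^3 + 18*l^2 - 88*l - 64)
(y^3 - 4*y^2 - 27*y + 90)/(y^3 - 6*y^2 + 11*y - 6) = (y^2 - y - 30)/(y^2 - 3*y + 2)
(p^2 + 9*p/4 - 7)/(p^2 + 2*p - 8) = (p - 7/4)/(p - 2)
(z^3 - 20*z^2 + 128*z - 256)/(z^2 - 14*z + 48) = (z^2 - 12*z + 32)/(z - 6)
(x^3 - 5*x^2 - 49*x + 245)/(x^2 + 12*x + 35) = (x^2 - 12*x + 35)/(x + 5)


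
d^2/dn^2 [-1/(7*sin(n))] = (sin(n)^2 - 2)/(7*sin(n)^3)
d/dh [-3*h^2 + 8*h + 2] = 8 - 6*h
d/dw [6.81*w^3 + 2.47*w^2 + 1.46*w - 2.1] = 20.43*w^2 + 4.94*w + 1.46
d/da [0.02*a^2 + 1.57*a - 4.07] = 0.04*a + 1.57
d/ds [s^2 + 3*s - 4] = 2*s + 3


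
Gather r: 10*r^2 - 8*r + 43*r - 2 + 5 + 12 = 10*r^2 + 35*r + 15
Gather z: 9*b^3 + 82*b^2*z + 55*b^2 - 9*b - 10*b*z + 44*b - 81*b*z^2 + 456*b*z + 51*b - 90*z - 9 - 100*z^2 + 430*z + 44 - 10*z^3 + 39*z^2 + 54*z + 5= 9*b^3 + 55*b^2 + 86*b - 10*z^3 + z^2*(-81*b - 61) + z*(82*b^2 + 446*b + 394) + 40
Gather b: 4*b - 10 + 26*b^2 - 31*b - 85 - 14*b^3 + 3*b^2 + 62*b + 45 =-14*b^3 + 29*b^2 + 35*b - 50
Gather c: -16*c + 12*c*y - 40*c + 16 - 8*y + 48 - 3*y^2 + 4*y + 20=c*(12*y - 56) - 3*y^2 - 4*y + 84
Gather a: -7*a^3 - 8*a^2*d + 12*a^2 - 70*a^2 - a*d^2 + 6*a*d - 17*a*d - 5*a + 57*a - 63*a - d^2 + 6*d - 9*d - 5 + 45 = -7*a^3 + a^2*(-8*d - 58) + a*(-d^2 - 11*d - 11) - d^2 - 3*d + 40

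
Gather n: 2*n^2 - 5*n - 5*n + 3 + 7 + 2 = 2*n^2 - 10*n + 12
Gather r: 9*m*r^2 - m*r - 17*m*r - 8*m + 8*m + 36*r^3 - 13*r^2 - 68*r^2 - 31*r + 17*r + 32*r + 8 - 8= 36*r^3 + r^2*(9*m - 81) + r*(18 - 18*m)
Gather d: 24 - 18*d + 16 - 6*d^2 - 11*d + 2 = -6*d^2 - 29*d + 42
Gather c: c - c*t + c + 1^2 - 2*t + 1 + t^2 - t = c*(2 - t) + t^2 - 3*t + 2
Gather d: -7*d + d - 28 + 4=-6*d - 24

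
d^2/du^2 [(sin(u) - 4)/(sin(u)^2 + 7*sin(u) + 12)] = (-sin(u)^5 + 23*sin(u)^4 + 158*sin(u)^3 + 64*sin(u)^2 - 720*sin(u) - 464)/(sin(u)^2 + 7*sin(u) + 12)^3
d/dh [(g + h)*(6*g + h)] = 7*g + 2*h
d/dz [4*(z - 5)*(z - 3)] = 8*z - 32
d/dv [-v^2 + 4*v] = 4 - 2*v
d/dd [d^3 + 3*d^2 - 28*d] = 3*d^2 + 6*d - 28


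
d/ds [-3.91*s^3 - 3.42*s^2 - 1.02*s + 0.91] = -11.73*s^2 - 6.84*s - 1.02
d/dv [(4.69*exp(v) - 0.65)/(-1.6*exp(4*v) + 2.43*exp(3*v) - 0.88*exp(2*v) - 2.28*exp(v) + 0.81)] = (22.512*exp(4*v) - 26.9534*exp(3*v) + 8.8657*exp(2*v) - 1.144*exp(v) + 2.3169)*exp(v)/(2.56*exp(8*v) - 7.776*exp(7*v) + 8.7209*exp(6*v) + 3.0192*exp(5*v) - 12.8984*exp(4*v) + 7.9494*exp(3*v) + 3.7728*exp(2*v) - 3.6936*exp(v) + 0.6561)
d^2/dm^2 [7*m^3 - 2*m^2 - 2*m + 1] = 42*m - 4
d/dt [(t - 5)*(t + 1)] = 2*t - 4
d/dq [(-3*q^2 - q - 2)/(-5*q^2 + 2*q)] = (-11*q^2 - 20*q + 4)/(q^2*(25*q^2 - 20*q + 4))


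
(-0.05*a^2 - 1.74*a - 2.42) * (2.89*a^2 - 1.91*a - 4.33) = -0.1445*a^4 - 4.9331*a^3 - 3.4539*a^2 + 12.1564*a + 10.4786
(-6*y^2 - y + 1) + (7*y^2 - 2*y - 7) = y^2 - 3*y - 6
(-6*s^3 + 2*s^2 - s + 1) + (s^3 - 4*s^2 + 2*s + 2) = -5*s^3 - 2*s^2 + s + 3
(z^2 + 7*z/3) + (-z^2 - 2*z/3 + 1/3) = 5*z/3 + 1/3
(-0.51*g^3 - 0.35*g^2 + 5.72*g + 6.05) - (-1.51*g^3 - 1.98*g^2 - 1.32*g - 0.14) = 1.0*g^3 + 1.63*g^2 + 7.04*g + 6.19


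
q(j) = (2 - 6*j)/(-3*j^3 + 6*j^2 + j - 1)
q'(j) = (2 - 6*j)*(9*j^2 - 12*j - 1)/(-3*j^3 + 6*j^2 + j - 1)^2 - 6/(-3*j^3 + 6*j^2 + j - 1) = 2*(-18*j^3 + 27*j^2 - 12*j + 2)/(9*j^6 - 36*j^5 + 30*j^4 + 18*j^3 - 11*j^2 - 2*j + 1)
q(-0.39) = -14.49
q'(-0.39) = 264.41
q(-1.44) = 0.56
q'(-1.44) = 0.72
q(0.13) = -1.57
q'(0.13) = 2.85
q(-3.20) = 0.14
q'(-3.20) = 0.07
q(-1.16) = 0.85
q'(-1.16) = 1.43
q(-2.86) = 0.17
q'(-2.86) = 0.10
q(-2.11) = 0.28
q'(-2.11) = 0.24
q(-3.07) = 0.15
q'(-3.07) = 0.08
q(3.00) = 0.64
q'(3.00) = -0.89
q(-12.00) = 0.01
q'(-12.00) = 0.00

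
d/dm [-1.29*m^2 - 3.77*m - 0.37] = -2.58*m - 3.77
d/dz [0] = 0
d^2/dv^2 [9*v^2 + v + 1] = 18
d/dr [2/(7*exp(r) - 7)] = -1/(14*sinh(r/2)^2)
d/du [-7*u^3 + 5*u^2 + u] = -21*u^2 + 10*u + 1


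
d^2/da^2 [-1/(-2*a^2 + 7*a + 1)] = 2*(4*a^2 - 14*a - (4*a - 7)^2 - 2)/(-2*a^2 + 7*a + 1)^3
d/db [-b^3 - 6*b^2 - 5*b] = -3*b^2 - 12*b - 5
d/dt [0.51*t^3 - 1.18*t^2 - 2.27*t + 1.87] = 1.53*t^2 - 2.36*t - 2.27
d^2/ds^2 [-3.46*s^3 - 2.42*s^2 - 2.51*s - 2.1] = -20.76*s - 4.84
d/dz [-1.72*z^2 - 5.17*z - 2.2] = -3.44*z - 5.17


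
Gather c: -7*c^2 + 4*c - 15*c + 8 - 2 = -7*c^2 - 11*c + 6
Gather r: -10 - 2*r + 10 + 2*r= 0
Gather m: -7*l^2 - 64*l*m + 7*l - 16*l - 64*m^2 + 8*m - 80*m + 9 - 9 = -7*l^2 - 9*l - 64*m^2 + m*(-64*l - 72)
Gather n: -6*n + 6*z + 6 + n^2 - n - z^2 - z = n^2 - 7*n - z^2 + 5*z + 6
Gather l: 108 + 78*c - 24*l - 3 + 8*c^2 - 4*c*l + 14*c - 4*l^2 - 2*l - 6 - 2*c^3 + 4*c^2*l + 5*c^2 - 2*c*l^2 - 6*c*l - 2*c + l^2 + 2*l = -2*c^3 + 13*c^2 + 90*c + l^2*(-2*c - 3) + l*(4*c^2 - 10*c - 24) + 99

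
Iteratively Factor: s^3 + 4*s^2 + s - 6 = (s - 1)*(s^2 + 5*s + 6) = (s - 1)*(s + 2)*(s + 3)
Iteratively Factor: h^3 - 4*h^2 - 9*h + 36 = (h - 3)*(h^2 - h - 12) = (h - 4)*(h - 3)*(h + 3)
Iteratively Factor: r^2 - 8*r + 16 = (r - 4)*(r - 4)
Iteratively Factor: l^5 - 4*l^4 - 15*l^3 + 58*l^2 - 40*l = (l - 2)*(l^4 - 2*l^3 - 19*l^2 + 20*l) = (l - 5)*(l - 2)*(l^3 + 3*l^2 - 4*l) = l*(l - 5)*(l - 2)*(l^2 + 3*l - 4) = l*(l - 5)*(l - 2)*(l - 1)*(l + 4)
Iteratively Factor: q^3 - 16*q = (q)*(q^2 - 16) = q*(q + 4)*(q - 4)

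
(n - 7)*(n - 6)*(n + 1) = n^3 - 12*n^2 + 29*n + 42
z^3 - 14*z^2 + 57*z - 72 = (z - 8)*(z - 3)^2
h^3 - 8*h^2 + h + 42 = (h - 7)*(h - 3)*(h + 2)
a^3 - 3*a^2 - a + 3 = (a - 3)*(a - 1)*(a + 1)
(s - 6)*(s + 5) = s^2 - s - 30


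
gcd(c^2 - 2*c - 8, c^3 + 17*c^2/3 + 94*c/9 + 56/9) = c + 2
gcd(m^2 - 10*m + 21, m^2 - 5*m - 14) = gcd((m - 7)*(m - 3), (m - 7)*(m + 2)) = m - 7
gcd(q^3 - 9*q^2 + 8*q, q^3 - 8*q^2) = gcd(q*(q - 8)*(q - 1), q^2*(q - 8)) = q^2 - 8*q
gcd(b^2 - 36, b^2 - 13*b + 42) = b - 6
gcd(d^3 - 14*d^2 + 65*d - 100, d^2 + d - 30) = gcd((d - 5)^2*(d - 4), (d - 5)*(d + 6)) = d - 5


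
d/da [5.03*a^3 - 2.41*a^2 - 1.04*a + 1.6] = 15.09*a^2 - 4.82*a - 1.04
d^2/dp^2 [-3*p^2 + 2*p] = -6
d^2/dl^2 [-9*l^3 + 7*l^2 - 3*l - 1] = 14 - 54*l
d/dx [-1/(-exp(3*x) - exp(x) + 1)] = -(3*exp(2*x) + 1)*exp(x)/(exp(3*x) + exp(x) - 1)^2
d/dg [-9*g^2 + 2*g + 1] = 2 - 18*g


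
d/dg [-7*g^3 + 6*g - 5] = 6 - 21*g^2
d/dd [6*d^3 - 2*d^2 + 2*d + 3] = 18*d^2 - 4*d + 2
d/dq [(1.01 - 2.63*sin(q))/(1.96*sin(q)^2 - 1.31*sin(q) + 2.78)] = (5.1548*sin(q)^2 - 3.9592*sin(q) - 5.9883)*cos(q)/(3.8416*sin(q)^4 - 5.1352*sin(q)^3 + 12.6137*sin(q)^2 - 7.2836*sin(q) + 7.7284)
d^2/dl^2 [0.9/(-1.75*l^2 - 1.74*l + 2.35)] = (5.5125*l^2 + 5.481*l - 0.9*(3.5*l + 1.74)*(7.0*l + 3.48) - 7.4025)/(1.75*l^2 + 1.74*l - 2.35)^3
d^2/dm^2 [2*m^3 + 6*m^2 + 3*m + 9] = 12*m + 12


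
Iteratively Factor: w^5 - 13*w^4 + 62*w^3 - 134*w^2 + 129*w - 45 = (w - 3)*(w^4 - 10*w^3 + 32*w^2 - 38*w + 15) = (w - 3)*(w - 1)*(w^3 - 9*w^2 + 23*w - 15) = (w - 5)*(w - 3)*(w - 1)*(w^2 - 4*w + 3) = (w - 5)*(w - 3)*(w - 1)^2*(w - 3)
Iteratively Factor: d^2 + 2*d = (d + 2)*(d)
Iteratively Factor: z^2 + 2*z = (z + 2)*(z)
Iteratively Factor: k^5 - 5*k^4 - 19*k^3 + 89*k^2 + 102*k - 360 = (k + 3)*(k^4 - 8*k^3 + 5*k^2 + 74*k - 120) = (k - 4)*(k + 3)*(k^3 - 4*k^2 - 11*k + 30) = (k - 4)*(k + 3)^2*(k^2 - 7*k + 10) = (k - 5)*(k - 4)*(k + 3)^2*(k - 2)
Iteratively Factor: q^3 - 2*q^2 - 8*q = (q + 2)*(q^2 - 4*q) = (q - 4)*(q + 2)*(q)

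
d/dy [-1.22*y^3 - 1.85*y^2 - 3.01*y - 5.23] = -3.66*y^2 - 3.7*y - 3.01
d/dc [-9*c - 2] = -9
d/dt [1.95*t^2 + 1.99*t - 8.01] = 3.9*t + 1.99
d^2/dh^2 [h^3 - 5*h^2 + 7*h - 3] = 6*h - 10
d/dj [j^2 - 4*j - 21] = 2*j - 4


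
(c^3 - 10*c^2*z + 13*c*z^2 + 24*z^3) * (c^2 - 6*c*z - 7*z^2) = c^5 - 16*c^4*z + 66*c^3*z^2 + 16*c^2*z^3 - 235*c*z^4 - 168*z^5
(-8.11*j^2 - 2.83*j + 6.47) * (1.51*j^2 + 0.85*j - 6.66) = -12.2461*j^4 - 11.1668*j^3 + 61.3768*j^2 + 24.3473*j - 43.0902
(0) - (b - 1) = 1 - b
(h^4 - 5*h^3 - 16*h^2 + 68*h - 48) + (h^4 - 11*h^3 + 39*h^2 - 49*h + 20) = 2*h^4 - 16*h^3 + 23*h^2 + 19*h - 28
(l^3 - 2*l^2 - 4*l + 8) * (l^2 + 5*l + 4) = l^5 + 3*l^4 - 10*l^3 - 20*l^2 + 24*l + 32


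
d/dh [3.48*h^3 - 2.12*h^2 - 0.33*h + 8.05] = 10.44*h^2 - 4.24*h - 0.33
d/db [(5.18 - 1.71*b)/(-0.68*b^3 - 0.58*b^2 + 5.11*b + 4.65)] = (-2.3256*b^3 + 9.5754*b^2 + 6.0088*b - 34.4213)/(0.4624*b^6 + 0.7888*b^5 - 6.6132*b^4 - 12.2516*b^3 + 20.7181*b^2 + 47.523*b + 21.6225)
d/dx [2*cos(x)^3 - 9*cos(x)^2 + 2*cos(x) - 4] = 2*(-3*cos(x)^2 + 9*cos(x) - 1)*sin(x)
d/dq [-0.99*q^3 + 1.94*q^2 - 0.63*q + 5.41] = -2.97*q^2 + 3.88*q - 0.63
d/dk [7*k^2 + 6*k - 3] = 14*k + 6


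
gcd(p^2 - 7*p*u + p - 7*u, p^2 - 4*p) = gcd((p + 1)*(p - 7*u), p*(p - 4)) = 1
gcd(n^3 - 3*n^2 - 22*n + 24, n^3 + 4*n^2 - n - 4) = n^2 + 3*n - 4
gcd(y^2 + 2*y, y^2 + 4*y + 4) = y + 2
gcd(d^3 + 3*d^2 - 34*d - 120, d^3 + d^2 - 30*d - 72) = d^2 - 2*d - 24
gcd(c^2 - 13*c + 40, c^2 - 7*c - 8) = c - 8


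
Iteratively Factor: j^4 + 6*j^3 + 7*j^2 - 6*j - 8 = (j + 2)*(j^3 + 4*j^2 - j - 4) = (j + 2)*(j + 4)*(j^2 - 1) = (j - 1)*(j + 2)*(j + 4)*(j + 1)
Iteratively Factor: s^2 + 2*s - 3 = (s - 1)*(s + 3)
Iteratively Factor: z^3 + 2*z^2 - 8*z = (z)*(z^2 + 2*z - 8) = z*(z + 4)*(z - 2)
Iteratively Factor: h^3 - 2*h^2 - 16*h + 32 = (h - 2)*(h^2 - 16) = (h - 2)*(h + 4)*(h - 4)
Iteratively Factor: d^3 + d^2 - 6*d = (d)*(d^2 + d - 6) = d*(d - 2)*(d + 3)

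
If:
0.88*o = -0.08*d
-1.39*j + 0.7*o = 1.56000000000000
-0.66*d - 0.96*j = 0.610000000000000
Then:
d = 0.76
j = -1.16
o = -0.07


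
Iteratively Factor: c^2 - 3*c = (c)*(c - 3)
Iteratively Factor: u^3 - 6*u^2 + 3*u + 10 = (u - 5)*(u^2 - u - 2) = (u - 5)*(u + 1)*(u - 2)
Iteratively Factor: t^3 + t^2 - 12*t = (t + 4)*(t^2 - 3*t) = t*(t + 4)*(t - 3)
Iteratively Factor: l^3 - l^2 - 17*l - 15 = (l + 3)*(l^2 - 4*l - 5) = (l - 5)*(l + 3)*(l + 1)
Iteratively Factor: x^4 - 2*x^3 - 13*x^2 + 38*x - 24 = (x + 4)*(x^3 - 6*x^2 + 11*x - 6) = (x - 1)*(x + 4)*(x^2 - 5*x + 6) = (x - 2)*(x - 1)*(x + 4)*(x - 3)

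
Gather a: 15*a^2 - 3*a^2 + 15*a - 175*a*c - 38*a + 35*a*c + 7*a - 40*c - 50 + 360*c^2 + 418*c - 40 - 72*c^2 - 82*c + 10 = 12*a^2 + a*(-140*c - 16) + 288*c^2 + 296*c - 80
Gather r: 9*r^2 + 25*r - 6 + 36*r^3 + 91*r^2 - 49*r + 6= 36*r^3 + 100*r^2 - 24*r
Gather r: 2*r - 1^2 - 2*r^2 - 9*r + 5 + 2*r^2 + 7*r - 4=0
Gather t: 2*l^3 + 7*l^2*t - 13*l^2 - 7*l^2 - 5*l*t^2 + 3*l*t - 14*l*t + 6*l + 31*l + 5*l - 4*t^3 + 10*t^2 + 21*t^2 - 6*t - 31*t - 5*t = 2*l^3 - 20*l^2 + 42*l - 4*t^3 + t^2*(31 - 5*l) + t*(7*l^2 - 11*l - 42)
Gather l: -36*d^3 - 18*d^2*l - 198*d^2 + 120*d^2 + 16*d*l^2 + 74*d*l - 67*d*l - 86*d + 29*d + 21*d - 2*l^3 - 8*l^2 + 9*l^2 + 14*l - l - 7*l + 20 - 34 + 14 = -36*d^3 - 78*d^2 - 36*d - 2*l^3 + l^2*(16*d + 1) + l*(-18*d^2 + 7*d + 6)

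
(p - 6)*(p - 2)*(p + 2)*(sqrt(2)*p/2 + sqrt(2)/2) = sqrt(2)*p^4/2 - 5*sqrt(2)*p^3/2 - 5*sqrt(2)*p^2 + 10*sqrt(2)*p + 12*sqrt(2)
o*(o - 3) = o^2 - 3*o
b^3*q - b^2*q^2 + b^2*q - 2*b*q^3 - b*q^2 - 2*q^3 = (b - 2*q)*(b + q)*(b*q + q)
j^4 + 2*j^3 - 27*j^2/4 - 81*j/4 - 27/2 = (j - 3)*(j + 3/2)^2*(j + 2)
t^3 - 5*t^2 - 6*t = t*(t - 6)*(t + 1)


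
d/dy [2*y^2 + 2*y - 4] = 4*y + 2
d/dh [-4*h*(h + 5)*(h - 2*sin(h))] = 8*h^2*cos(h) - 12*h^2 + 16*h*sin(h) + 40*h*cos(h) - 40*h + 40*sin(h)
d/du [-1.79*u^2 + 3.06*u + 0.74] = 3.06 - 3.58*u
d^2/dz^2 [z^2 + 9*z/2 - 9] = 2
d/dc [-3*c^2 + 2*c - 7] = 2 - 6*c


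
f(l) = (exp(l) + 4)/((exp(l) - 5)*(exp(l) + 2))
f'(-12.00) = 0.00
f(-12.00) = -0.40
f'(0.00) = -0.05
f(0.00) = -0.42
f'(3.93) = -0.03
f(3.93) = 0.02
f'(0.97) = -0.57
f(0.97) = -0.61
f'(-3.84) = 0.00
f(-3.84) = -0.40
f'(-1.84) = 0.00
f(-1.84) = -0.40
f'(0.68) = -0.24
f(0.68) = -0.50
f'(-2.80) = 0.00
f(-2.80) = -0.40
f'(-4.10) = 0.00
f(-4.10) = -0.40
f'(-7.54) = 0.00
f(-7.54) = -0.40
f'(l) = exp(l)/((exp(l) - 5)*(exp(l) + 2)) - (exp(l) + 4)*exp(l)/((exp(l) - 5)*(exp(l) + 2)^2) - (exp(l) + 4)*exp(l)/((exp(l) - 5)^2*(exp(l) + 2))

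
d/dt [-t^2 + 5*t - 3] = 5 - 2*t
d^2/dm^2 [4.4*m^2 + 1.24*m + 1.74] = 8.80000000000000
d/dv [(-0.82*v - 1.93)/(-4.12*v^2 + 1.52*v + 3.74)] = (3.3784*v^2 - 1.2464*v - (0.82*v + 1.93)*(8.24*v - 1.52) - 3.0668)/(-4.12*v^2 + 1.52*v + 3.74)^2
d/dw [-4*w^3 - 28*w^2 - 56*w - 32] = -12*w^2 - 56*w - 56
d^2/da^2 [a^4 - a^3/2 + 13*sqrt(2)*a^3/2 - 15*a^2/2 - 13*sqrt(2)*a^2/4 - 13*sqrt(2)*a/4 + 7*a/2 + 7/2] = 12*a^2 - 3*a + 39*sqrt(2)*a - 15 - 13*sqrt(2)/2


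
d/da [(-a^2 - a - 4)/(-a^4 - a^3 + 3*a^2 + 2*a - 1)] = ((2*a + 1)*(a^4 + a^3 - 3*a^2 - 2*a + 1) - (a^2 + a + 4)*(4*a^3 + 3*a^2 - 6*a - 2))/(a^4 + a^3 - 3*a^2 - 2*a + 1)^2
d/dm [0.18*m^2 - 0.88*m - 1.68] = 0.36*m - 0.88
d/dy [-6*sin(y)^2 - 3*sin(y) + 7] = -3*(4*sin(y) + 1)*cos(y)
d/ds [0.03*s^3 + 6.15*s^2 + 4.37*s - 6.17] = 0.09*s^2 + 12.3*s + 4.37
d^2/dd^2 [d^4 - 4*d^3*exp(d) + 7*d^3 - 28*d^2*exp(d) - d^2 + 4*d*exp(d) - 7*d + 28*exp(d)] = -4*d^3*exp(d) - 52*d^2*exp(d) + 12*d^2 - 132*d*exp(d) + 42*d - 20*exp(d) - 2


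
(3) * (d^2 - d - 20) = 3*d^2 - 3*d - 60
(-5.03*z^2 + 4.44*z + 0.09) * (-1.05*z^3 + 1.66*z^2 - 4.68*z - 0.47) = 5.2815*z^5 - 13.0118*z^4 + 30.8163*z^3 - 18.2657*z^2 - 2.508*z - 0.0423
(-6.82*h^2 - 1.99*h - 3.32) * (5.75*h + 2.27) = -39.215*h^3 - 26.9239*h^2 - 23.6073*h - 7.5364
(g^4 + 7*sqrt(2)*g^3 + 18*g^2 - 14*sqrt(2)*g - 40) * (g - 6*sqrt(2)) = g^5 + sqrt(2)*g^4 - 66*g^3 - 122*sqrt(2)*g^2 + 128*g + 240*sqrt(2)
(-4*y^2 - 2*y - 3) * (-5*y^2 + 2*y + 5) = 20*y^4 + 2*y^3 - 9*y^2 - 16*y - 15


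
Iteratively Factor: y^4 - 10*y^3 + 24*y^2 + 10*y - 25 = (y - 5)*(y^3 - 5*y^2 - y + 5) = (y - 5)*(y - 1)*(y^2 - 4*y - 5) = (y - 5)*(y - 1)*(y + 1)*(y - 5)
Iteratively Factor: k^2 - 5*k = (k - 5)*(k)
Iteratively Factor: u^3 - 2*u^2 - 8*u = (u - 4)*(u^2 + 2*u) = (u - 4)*(u + 2)*(u)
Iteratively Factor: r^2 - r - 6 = (r - 3)*(r + 2)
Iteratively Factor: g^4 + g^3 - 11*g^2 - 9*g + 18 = (g + 3)*(g^3 - 2*g^2 - 5*g + 6) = (g - 1)*(g + 3)*(g^2 - g - 6) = (g - 3)*(g - 1)*(g + 3)*(g + 2)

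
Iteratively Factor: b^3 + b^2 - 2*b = (b - 1)*(b^2 + 2*b) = b*(b - 1)*(b + 2)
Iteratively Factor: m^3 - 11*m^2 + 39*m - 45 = (m - 3)*(m^2 - 8*m + 15) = (m - 5)*(m - 3)*(m - 3)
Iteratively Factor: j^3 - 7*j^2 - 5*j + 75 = (j + 3)*(j^2 - 10*j + 25) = (j - 5)*(j + 3)*(j - 5)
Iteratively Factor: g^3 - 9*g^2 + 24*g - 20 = (g - 5)*(g^2 - 4*g + 4) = (g - 5)*(g - 2)*(g - 2)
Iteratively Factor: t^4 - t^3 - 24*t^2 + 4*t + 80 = (t + 2)*(t^3 - 3*t^2 - 18*t + 40) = (t - 2)*(t + 2)*(t^2 - t - 20) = (t - 5)*(t - 2)*(t + 2)*(t + 4)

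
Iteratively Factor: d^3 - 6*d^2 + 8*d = (d - 4)*(d^2 - 2*d) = d*(d - 4)*(d - 2)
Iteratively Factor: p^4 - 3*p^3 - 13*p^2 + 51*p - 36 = (p - 1)*(p^3 - 2*p^2 - 15*p + 36) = (p - 1)*(p + 4)*(p^2 - 6*p + 9) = (p - 3)*(p - 1)*(p + 4)*(p - 3)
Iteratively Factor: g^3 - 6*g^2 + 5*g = (g - 1)*(g^2 - 5*g) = (g - 5)*(g - 1)*(g)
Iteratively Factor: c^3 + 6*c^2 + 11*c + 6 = (c + 3)*(c^2 + 3*c + 2) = (c + 2)*(c + 3)*(c + 1)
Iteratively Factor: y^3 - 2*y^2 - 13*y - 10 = (y + 1)*(y^2 - 3*y - 10) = (y - 5)*(y + 1)*(y + 2)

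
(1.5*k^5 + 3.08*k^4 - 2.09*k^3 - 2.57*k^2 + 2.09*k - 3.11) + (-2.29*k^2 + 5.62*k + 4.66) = 1.5*k^5 + 3.08*k^4 - 2.09*k^3 - 4.86*k^2 + 7.71*k + 1.55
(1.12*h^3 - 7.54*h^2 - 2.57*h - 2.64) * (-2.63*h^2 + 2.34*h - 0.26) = -2.9456*h^5 + 22.451*h^4 - 11.1757*h^3 + 2.8898*h^2 - 5.5094*h + 0.6864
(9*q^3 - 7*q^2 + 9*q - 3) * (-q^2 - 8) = -9*q^5 + 7*q^4 - 81*q^3 + 59*q^2 - 72*q + 24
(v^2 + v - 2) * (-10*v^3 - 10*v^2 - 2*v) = -10*v^5 - 20*v^4 + 8*v^3 + 18*v^2 + 4*v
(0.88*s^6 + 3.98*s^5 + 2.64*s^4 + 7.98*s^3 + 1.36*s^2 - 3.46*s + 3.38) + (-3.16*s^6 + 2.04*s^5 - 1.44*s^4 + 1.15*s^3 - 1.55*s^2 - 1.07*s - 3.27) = -2.28*s^6 + 6.02*s^5 + 1.2*s^4 + 9.13*s^3 - 0.19*s^2 - 4.53*s + 0.11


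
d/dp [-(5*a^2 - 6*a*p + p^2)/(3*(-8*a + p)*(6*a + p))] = 2*a*(-149*a^2 + 53*a*p - 2*p^2)/(3*(2304*a^4 + 192*a^3*p - 92*a^2*p^2 - 4*a*p^3 + p^4))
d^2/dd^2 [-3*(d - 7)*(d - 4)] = -6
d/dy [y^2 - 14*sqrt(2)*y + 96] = 2*y - 14*sqrt(2)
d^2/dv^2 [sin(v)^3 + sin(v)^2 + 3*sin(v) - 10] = -9*sin(v)^3 - 4*sin(v)^2 + 3*sin(v) + 2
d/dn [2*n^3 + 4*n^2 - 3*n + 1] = 6*n^2 + 8*n - 3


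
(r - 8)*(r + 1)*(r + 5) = r^3 - 2*r^2 - 43*r - 40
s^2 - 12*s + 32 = (s - 8)*(s - 4)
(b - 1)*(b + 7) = b^2 + 6*b - 7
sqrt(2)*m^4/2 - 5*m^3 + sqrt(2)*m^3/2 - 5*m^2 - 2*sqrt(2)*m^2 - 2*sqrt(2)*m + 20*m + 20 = (m - 2)*(m + 2)*(m - 5*sqrt(2))*(sqrt(2)*m/2 + sqrt(2)/2)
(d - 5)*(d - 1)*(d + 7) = d^3 + d^2 - 37*d + 35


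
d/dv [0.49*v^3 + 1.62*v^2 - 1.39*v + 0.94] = 1.47*v^2 + 3.24*v - 1.39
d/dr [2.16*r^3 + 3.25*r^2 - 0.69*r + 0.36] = 6.48*r^2 + 6.5*r - 0.69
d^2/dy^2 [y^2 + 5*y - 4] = 2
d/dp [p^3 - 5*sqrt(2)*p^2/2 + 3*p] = 3*p^2 - 5*sqrt(2)*p + 3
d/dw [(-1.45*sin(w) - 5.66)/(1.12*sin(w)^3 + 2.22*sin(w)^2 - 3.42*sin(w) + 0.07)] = (3.248*sin(w)^3 + 22.2366*sin(w)^2 + 25.1304*sin(w) - 19.4587)*cos(w)/(1.2544*sin(w)^6 + 4.9728*sin(w)^5 - 2.7324*sin(w)^4 - 15.028*sin(w)^3 + 12.0072*sin(w)^2 - 0.4788*sin(w) + 0.0049)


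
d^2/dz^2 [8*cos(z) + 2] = -8*cos(z)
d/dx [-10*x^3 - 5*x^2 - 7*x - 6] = -30*x^2 - 10*x - 7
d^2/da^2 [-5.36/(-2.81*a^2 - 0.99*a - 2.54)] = (-84.646192*a^2 - 29.821968*a + 5.36*(5.62*a + 0.99)*(11.24*a + 1.98) - 76.512928)/(2.81*a^2 + 0.99*a + 2.54)^3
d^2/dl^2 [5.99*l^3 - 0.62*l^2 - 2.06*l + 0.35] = 35.94*l - 1.24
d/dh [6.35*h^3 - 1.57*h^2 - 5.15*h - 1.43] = 19.05*h^2 - 3.14*h - 5.15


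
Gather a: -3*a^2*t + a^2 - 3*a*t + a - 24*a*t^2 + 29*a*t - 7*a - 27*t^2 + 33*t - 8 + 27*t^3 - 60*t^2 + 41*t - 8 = a^2*(1 - 3*t) + a*(-24*t^2 + 26*t - 6) + 27*t^3 - 87*t^2 + 74*t - 16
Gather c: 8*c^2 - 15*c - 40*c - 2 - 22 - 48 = 8*c^2 - 55*c - 72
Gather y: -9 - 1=-10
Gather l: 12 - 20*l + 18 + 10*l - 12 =18 - 10*l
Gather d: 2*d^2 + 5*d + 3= 2*d^2 + 5*d + 3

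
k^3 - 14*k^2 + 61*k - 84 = (k - 7)*(k - 4)*(k - 3)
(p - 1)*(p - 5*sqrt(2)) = p^2 - 5*sqrt(2)*p - p + 5*sqrt(2)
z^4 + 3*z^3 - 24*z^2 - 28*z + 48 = (z - 4)*(z - 1)*(z + 2)*(z + 6)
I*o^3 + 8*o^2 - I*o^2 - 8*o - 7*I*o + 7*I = (o - 7*I)*(o - I)*(I*o - I)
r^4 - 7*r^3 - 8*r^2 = r^2*(r - 8)*(r + 1)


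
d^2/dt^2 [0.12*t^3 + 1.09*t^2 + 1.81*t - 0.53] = 0.72*t + 2.18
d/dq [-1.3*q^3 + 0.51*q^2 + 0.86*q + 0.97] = -3.9*q^2 + 1.02*q + 0.86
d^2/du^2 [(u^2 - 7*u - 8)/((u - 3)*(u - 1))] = 2*(-3*u^3 - 33*u^2 + 159*u - 179)/(u^6 - 12*u^5 + 57*u^4 - 136*u^3 + 171*u^2 - 108*u + 27)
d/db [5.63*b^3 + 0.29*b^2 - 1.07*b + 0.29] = 16.89*b^2 + 0.58*b - 1.07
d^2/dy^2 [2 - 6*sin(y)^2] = -12*cos(2*y)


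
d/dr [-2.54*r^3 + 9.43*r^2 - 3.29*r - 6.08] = -7.62*r^2 + 18.86*r - 3.29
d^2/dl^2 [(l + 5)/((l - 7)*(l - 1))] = 2*(l^3 + 15*l^2 - 141*l + 341)/(l^6 - 24*l^5 + 213*l^4 - 848*l^3 + 1491*l^2 - 1176*l + 343)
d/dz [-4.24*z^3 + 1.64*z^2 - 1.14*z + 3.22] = -12.72*z^2 + 3.28*z - 1.14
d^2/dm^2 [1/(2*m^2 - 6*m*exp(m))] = (m*(m - 3*exp(m))*(3*m*exp(m) + 6*exp(m) - 2)/2 + (3*m*exp(m) - 2*m + 3*exp(m))^2)/(m^3*(m - 3*exp(m))^3)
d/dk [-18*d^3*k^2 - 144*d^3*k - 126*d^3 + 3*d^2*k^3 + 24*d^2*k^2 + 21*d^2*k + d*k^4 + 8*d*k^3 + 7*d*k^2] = d*(-36*d^2*k - 144*d^2 + 9*d*k^2 + 48*d*k + 21*d + 4*k^3 + 24*k^2 + 14*k)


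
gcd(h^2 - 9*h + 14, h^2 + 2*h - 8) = h - 2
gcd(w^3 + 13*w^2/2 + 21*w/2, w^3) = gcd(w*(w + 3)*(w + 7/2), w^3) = w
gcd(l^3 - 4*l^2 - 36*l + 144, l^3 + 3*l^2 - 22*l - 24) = l^2 + 2*l - 24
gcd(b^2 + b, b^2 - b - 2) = b + 1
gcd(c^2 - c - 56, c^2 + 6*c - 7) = c + 7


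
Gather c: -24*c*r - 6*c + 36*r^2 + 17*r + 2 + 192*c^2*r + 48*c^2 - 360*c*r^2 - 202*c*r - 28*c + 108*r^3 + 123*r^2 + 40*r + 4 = c^2*(192*r + 48) + c*(-360*r^2 - 226*r - 34) + 108*r^3 + 159*r^2 + 57*r + 6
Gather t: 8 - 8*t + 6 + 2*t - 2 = 12 - 6*t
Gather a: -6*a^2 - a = -6*a^2 - a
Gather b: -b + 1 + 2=3 - b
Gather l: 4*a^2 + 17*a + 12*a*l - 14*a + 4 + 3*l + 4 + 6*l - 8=4*a^2 + 3*a + l*(12*a + 9)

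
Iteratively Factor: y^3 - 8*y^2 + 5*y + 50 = (y - 5)*(y^2 - 3*y - 10) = (y - 5)^2*(y + 2)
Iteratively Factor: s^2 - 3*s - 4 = (s - 4)*(s + 1)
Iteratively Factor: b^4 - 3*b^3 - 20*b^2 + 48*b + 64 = (b - 4)*(b^3 + b^2 - 16*b - 16) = (b - 4)*(b + 1)*(b^2 - 16) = (b - 4)*(b + 1)*(b + 4)*(b - 4)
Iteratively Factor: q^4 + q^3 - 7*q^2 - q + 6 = (q + 1)*(q^3 - 7*q + 6) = (q + 1)*(q + 3)*(q^2 - 3*q + 2) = (q - 2)*(q + 1)*(q + 3)*(q - 1)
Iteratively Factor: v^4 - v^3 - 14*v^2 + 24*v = (v + 4)*(v^3 - 5*v^2 + 6*v) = (v - 3)*(v + 4)*(v^2 - 2*v) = v*(v - 3)*(v + 4)*(v - 2)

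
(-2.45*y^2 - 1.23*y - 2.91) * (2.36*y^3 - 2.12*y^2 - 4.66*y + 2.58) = -5.782*y^5 + 2.2912*y^4 + 7.157*y^3 + 5.58*y^2 + 10.3872*y - 7.5078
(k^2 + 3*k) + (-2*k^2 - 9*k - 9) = -k^2 - 6*k - 9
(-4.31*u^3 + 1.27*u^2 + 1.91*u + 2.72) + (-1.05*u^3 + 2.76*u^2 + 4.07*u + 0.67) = -5.36*u^3 + 4.03*u^2 + 5.98*u + 3.39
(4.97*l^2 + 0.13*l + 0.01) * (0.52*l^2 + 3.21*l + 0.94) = 2.5844*l^4 + 16.0213*l^3 + 5.0943*l^2 + 0.1543*l + 0.0094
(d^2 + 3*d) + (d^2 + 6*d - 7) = 2*d^2 + 9*d - 7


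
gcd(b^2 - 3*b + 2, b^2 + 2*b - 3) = b - 1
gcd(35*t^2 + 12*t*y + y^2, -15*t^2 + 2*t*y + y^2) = 5*t + y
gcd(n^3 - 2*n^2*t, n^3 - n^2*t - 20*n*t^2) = n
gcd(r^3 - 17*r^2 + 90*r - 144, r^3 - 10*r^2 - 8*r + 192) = r^2 - 14*r + 48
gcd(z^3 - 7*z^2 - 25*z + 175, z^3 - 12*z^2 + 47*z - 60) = z - 5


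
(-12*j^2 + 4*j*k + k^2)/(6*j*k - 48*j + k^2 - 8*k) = (-2*j + k)/(k - 8)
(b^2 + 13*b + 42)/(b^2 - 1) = (b^2 + 13*b + 42)/(b^2 - 1)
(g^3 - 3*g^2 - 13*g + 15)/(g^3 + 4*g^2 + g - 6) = (g - 5)/(g + 2)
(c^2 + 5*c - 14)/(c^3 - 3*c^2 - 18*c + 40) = (c + 7)/(c^2 - c - 20)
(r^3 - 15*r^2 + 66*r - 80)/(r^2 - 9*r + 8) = (r^2 - 7*r + 10)/(r - 1)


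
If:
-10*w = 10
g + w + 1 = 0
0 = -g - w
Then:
No Solution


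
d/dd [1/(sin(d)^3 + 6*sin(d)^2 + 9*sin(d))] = -3*(sin(d) + 1)*cos(d)/((sin(d) + 3)^3*sin(d)^2)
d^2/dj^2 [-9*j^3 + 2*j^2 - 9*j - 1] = 4 - 54*j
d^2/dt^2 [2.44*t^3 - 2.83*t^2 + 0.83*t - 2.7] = 14.64*t - 5.66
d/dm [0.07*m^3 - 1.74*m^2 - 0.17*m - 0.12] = 0.21*m^2 - 3.48*m - 0.17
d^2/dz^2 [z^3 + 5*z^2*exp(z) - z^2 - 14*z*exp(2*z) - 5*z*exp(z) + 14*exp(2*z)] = 5*z^2*exp(z) - 56*z*exp(2*z) + 15*z*exp(z) + 6*z - 2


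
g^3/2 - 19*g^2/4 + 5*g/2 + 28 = (g/2 + 1)*(g - 8)*(g - 7/2)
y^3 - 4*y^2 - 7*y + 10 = (y - 5)*(y - 1)*(y + 2)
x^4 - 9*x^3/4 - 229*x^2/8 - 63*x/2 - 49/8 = (x - 7)*(x + 1/4)*(x + 1)*(x + 7/2)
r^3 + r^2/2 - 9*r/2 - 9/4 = (r + 1/2)*(r - 3*sqrt(2)/2)*(r + 3*sqrt(2)/2)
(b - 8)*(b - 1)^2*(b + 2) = b^4 - 8*b^3 - 3*b^2 + 26*b - 16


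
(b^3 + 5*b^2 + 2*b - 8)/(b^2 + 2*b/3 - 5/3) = 3*(b^2 + 6*b + 8)/(3*b + 5)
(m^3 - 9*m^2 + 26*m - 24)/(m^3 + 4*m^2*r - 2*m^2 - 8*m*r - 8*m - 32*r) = (m^2 - 5*m + 6)/(m^2 + 4*m*r + 2*m + 8*r)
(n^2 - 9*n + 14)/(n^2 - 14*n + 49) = (n - 2)/(n - 7)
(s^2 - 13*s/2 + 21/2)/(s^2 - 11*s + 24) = (s - 7/2)/(s - 8)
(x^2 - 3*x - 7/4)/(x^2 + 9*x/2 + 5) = (4*x^2 - 12*x - 7)/(2*(2*x^2 + 9*x + 10))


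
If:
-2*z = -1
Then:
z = 1/2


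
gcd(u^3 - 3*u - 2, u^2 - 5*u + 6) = u - 2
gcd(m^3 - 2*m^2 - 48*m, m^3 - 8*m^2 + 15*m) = m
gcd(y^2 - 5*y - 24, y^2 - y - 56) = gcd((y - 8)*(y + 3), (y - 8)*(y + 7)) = y - 8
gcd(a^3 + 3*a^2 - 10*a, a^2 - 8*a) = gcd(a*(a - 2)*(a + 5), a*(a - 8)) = a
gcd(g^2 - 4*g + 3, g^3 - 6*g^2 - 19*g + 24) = g - 1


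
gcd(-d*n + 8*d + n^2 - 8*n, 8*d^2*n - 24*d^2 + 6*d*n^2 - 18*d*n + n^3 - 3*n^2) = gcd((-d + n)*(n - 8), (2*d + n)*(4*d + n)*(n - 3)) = 1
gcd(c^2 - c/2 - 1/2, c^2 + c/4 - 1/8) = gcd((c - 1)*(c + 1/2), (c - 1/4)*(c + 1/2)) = c + 1/2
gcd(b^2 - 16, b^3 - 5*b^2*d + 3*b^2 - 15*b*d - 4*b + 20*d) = b + 4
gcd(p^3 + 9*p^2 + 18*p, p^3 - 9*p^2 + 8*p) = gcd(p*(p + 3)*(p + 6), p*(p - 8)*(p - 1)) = p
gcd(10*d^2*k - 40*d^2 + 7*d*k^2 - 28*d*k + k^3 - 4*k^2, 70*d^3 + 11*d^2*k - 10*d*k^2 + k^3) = 2*d + k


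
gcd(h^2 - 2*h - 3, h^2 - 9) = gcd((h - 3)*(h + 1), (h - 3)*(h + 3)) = h - 3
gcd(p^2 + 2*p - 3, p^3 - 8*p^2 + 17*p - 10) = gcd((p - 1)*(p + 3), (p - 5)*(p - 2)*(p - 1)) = p - 1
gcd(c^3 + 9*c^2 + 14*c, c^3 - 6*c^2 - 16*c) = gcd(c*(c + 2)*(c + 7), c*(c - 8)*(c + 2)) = c^2 + 2*c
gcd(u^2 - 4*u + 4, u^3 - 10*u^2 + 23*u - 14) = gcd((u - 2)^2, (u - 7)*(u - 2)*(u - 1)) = u - 2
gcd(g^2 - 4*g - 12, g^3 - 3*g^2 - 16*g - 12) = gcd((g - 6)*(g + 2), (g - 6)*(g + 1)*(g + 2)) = g^2 - 4*g - 12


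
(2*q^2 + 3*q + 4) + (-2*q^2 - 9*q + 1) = 5 - 6*q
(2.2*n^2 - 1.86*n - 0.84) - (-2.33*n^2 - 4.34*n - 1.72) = 4.53*n^2 + 2.48*n + 0.88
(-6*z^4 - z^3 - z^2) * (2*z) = -12*z^5 - 2*z^4 - 2*z^3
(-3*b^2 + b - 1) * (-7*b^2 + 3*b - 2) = 21*b^4 - 16*b^3 + 16*b^2 - 5*b + 2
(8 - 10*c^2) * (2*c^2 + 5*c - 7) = -20*c^4 - 50*c^3 + 86*c^2 + 40*c - 56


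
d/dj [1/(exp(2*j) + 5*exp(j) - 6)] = (-2*exp(j) - 5)*exp(j)/(exp(2*j) + 5*exp(j) - 6)^2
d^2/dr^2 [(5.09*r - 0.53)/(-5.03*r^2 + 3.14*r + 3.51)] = ((5.09*r - 0.53)*(10.06*r - 3.14)*(20.12*r - 6.28) + (153.6162*r - 37.297)*(-5.03*r^2 + 3.14*r + 3.51))/(-5.03*r^2 + 3.14*r + 3.51)^3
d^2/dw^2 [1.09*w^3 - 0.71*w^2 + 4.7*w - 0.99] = 6.54*w - 1.42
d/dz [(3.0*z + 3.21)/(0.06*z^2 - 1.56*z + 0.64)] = (-0.18*z^2 - 0.3852*z + 6.9276)/(0.0036*z^4 - 0.1872*z^3 + 2.5104*z^2 - 1.9968*z + 0.4096)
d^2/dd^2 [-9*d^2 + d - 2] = -18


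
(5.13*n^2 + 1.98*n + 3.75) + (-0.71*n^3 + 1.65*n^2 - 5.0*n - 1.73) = -0.71*n^3 + 6.78*n^2 - 3.02*n + 2.02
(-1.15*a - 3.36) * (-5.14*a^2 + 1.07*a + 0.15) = 5.911*a^3 + 16.0399*a^2 - 3.7677*a - 0.504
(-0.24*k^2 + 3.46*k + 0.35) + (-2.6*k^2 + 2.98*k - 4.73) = -2.84*k^2 + 6.44*k - 4.38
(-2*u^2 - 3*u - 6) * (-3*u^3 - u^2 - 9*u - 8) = 6*u^5 + 11*u^4 + 39*u^3 + 49*u^2 + 78*u + 48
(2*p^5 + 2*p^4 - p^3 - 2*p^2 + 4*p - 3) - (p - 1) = 2*p^5 + 2*p^4 - p^3 - 2*p^2 + 3*p - 2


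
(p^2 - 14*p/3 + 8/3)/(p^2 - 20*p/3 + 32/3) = (3*p - 2)/(3*p - 8)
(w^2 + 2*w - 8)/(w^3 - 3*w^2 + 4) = (w + 4)/(w^2 - w - 2)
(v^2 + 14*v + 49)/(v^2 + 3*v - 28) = (v + 7)/(v - 4)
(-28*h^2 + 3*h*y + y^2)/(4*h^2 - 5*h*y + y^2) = (7*h + y)/(-h + y)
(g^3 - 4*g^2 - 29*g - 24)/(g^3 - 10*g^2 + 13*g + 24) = (g + 3)/(g - 3)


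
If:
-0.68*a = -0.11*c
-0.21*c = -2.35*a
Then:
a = 0.00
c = 0.00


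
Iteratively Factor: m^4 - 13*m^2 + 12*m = (m - 1)*(m^3 + m^2 - 12*m) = (m - 1)*(m + 4)*(m^2 - 3*m) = m*(m - 1)*(m + 4)*(m - 3)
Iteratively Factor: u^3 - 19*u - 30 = (u + 3)*(u^2 - 3*u - 10) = (u + 2)*(u + 3)*(u - 5)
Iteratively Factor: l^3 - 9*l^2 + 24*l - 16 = (l - 4)*(l^2 - 5*l + 4) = (l - 4)*(l - 1)*(l - 4)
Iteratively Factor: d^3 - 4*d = (d)*(d^2 - 4) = d*(d - 2)*(d + 2)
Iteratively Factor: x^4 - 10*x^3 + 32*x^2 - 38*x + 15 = (x - 3)*(x^3 - 7*x^2 + 11*x - 5) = (x - 5)*(x - 3)*(x^2 - 2*x + 1) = (x - 5)*(x - 3)*(x - 1)*(x - 1)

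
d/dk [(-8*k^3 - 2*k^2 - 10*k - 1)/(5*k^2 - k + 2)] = (-40*k^4 + 16*k^3 + 4*k^2 + 2*k - 21)/(25*k^4 - 10*k^3 + 21*k^2 - 4*k + 4)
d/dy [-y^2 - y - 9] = -2*y - 1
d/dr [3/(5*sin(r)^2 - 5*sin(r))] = 3*(-2/tan(r) + cos(r)/sin(r)^2)/(5*(sin(r) - 1)^2)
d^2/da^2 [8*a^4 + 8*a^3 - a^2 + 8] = 96*a^2 + 48*a - 2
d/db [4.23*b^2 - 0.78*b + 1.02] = 8.46*b - 0.78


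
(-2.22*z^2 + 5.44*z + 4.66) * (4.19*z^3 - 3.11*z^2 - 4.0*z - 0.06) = -9.3018*z^5 + 29.6978*z^4 + 11.487*z^3 - 36.1194*z^2 - 18.9664*z - 0.2796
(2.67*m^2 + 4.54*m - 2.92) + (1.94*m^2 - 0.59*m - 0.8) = 4.61*m^2 + 3.95*m - 3.72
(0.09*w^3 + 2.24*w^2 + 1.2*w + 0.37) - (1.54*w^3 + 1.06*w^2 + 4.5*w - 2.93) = -1.45*w^3 + 1.18*w^2 - 3.3*w + 3.3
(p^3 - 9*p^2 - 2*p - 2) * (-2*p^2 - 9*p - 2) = -2*p^5 + 9*p^4 + 83*p^3 + 40*p^2 + 22*p + 4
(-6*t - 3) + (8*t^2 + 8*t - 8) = 8*t^2 + 2*t - 11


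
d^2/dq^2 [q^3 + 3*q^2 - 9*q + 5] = 6*q + 6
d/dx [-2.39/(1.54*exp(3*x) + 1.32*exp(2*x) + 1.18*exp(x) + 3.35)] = (11.0418*exp(2*x) + 6.3096*exp(x) + 2.8202)*exp(x)/(1.54*exp(3*x) + 1.32*exp(2*x) + 1.18*exp(x) + 3.35)^2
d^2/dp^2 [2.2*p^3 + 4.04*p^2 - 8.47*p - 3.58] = 13.2*p + 8.08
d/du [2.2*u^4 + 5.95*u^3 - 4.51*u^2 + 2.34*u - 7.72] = 8.8*u^3 + 17.85*u^2 - 9.02*u + 2.34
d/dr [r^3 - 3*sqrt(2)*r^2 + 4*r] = 3*r^2 - 6*sqrt(2)*r + 4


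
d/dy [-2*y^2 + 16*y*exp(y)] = 16*y*exp(y) - 4*y + 16*exp(y)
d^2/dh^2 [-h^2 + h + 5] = -2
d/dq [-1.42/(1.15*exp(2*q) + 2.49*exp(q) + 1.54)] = (3.266*exp(q) + 3.5358)*exp(q)/(1.15*exp(2*q) + 2.49*exp(q) + 1.54)^2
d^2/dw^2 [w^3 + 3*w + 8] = 6*w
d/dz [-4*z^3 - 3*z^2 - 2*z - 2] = -12*z^2 - 6*z - 2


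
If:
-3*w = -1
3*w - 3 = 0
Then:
No Solution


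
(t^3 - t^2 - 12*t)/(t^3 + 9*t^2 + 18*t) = (t - 4)/(t + 6)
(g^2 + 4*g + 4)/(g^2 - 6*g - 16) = (g + 2)/(g - 8)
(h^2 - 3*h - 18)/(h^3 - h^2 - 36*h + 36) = (h + 3)/(h^2 + 5*h - 6)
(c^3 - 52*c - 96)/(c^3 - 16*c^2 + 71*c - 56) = (c^2 + 8*c + 12)/(c^2 - 8*c + 7)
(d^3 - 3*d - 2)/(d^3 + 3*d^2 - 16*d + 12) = (d^2 + 2*d + 1)/(d^2 + 5*d - 6)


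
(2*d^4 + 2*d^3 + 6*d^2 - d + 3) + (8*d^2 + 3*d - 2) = 2*d^4 + 2*d^3 + 14*d^2 + 2*d + 1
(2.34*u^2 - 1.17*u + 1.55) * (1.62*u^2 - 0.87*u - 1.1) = 3.7908*u^4 - 3.9312*u^3 + 0.9549*u^2 - 0.0615000000000001*u - 1.705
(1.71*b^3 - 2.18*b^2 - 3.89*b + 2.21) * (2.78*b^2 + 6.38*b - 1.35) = 4.7538*b^5 + 4.8494*b^4 - 27.0311*b^3 - 15.7314*b^2 + 19.3513*b - 2.9835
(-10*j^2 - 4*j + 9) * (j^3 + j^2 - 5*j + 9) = -10*j^5 - 14*j^4 + 55*j^3 - 61*j^2 - 81*j + 81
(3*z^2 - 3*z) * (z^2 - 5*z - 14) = 3*z^4 - 18*z^3 - 27*z^2 + 42*z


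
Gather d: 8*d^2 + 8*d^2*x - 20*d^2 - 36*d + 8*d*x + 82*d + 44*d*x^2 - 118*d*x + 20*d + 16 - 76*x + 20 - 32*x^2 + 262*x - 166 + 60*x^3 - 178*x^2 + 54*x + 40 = d^2*(8*x - 12) + d*(44*x^2 - 110*x + 66) + 60*x^3 - 210*x^2 + 240*x - 90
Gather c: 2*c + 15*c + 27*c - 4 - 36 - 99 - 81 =44*c - 220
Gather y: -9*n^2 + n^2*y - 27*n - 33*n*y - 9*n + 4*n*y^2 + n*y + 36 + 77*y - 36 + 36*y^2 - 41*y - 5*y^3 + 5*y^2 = -9*n^2 - 36*n - 5*y^3 + y^2*(4*n + 41) + y*(n^2 - 32*n + 36)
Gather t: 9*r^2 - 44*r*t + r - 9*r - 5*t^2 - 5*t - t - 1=9*r^2 - 8*r - 5*t^2 + t*(-44*r - 6) - 1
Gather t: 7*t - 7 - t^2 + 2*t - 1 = -t^2 + 9*t - 8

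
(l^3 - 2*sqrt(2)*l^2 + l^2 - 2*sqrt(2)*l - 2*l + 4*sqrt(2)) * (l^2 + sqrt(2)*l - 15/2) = l^5 - sqrt(2)*l^4 + l^4 - 27*l^3/2 - sqrt(2)*l^3 - 23*l^2/2 + 17*sqrt(2)*l^2 + 15*sqrt(2)*l + 23*l - 30*sqrt(2)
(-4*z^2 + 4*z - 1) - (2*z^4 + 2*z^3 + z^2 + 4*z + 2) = -2*z^4 - 2*z^3 - 5*z^2 - 3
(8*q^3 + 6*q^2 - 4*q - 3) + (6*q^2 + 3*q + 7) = 8*q^3 + 12*q^2 - q + 4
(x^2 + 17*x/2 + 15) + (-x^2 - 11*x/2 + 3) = 3*x + 18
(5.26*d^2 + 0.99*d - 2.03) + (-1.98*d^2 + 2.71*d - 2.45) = 3.28*d^2 + 3.7*d - 4.48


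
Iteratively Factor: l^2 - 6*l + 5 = (l - 5)*(l - 1)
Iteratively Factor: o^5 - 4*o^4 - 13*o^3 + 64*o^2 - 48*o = (o)*(o^4 - 4*o^3 - 13*o^2 + 64*o - 48) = o*(o - 1)*(o^3 - 3*o^2 - 16*o + 48) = o*(o - 4)*(o - 1)*(o^2 + o - 12) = o*(o - 4)*(o - 1)*(o + 4)*(o - 3)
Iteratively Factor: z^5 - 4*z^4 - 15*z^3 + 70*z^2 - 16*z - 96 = (z - 3)*(z^4 - z^3 - 18*z^2 + 16*z + 32) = (z - 3)*(z + 1)*(z^3 - 2*z^2 - 16*z + 32) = (z - 4)*(z - 3)*(z + 1)*(z^2 + 2*z - 8) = (z - 4)*(z - 3)*(z - 2)*(z + 1)*(z + 4)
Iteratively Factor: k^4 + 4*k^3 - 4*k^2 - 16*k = (k)*(k^3 + 4*k^2 - 4*k - 16) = k*(k + 2)*(k^2 + 2*k - 8) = k*(k + 2)*(k + 4)*(k - 2)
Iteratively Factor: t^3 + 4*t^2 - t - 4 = (t - 1)*(t^2 + 5*t + 4) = (t - 1)*(t + 4)*(t + 1)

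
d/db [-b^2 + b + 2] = 1 - 2*b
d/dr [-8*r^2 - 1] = -16*r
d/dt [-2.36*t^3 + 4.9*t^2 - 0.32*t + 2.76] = -7.08*t^2 + 9.8*t - 0.32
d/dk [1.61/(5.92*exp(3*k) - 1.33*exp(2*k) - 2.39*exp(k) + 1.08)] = (-28.5936*exp(2*k) + 4.2826*exp(k) + 3.8479)*exp(k)/(5.92*exp(3*k) - 1.33*exp(2*k) - 2.39*exp(k) + 1.08)^2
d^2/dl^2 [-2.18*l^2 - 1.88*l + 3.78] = -4.36000000000000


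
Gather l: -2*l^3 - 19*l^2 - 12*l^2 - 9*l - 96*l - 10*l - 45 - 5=-2*l^3 - 31*l^2 - 115*l - 50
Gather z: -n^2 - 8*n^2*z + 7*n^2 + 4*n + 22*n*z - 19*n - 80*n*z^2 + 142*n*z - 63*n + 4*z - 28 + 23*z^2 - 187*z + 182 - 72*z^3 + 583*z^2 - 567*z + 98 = 6*n^2 - 78*n - 72*z^3 + z^2*(606 - 80*n) + z*(-8*n^2 + 164*n - 750) + 252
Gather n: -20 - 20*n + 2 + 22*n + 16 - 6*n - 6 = -4*n - 8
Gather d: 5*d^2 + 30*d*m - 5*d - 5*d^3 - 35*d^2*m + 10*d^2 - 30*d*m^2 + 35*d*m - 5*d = -5*d^3 + d^2*(15 - 35*m) + d*(-30*m^2 + 65*m - 10)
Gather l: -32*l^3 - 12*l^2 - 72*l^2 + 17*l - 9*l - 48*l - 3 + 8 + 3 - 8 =-32*l^3 - 84*l^2 - 40*l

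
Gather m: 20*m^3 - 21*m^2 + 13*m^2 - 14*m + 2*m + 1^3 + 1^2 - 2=20*m^3 - 8*m^2 - 12*m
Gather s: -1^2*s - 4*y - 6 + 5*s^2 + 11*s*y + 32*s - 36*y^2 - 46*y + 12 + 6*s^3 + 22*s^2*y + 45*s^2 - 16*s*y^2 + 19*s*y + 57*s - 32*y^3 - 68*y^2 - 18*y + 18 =6*s^3 + s^2*(22*y + 50) + s*(-16*y^2 + 30*y + 88) - 32*y^3 - 104*y^2 - 68*y + 24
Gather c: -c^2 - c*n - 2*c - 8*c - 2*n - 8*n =-c^2 + c*(-n - 10) - 10*n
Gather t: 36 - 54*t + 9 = 45 - 54*t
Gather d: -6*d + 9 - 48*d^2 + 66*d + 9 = -48*d^2 + 60*d + 18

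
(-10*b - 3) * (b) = -10*b^2 - 3*b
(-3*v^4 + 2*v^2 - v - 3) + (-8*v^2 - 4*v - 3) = -3*v^4 - 6*v^2 - 5*v - 6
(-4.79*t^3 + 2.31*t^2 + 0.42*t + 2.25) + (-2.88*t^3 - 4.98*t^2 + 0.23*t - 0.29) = -7.67*t^3 - 2.67*t^2 + 0.65*t + 1.96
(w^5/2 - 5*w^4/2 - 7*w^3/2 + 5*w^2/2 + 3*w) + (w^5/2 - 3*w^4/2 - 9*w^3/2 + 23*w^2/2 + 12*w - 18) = w^5 - 4*w^4 - 8*w^3 + 14*w^2 + 15*w - 18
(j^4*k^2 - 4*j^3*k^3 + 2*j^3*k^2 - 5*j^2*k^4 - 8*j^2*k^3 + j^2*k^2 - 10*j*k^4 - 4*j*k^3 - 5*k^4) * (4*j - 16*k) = 4*j^5*k^2 - 32*j^4*k^3 + 8*j^4*k^2 + 44*j^3*k^4 - 64*j^3*k^3 + 4*j^3*k^2 + 80*j^2*k^5 + 88*j^2*k^4 - 32*j^2*k^3 + 160*j*k^5 + 44*j*k^4 + 80*k^5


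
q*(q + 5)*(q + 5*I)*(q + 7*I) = q^4 + 5*q^3 + 12*I*q^3 - 35*q^2 + 60*I*q^2 - 175*q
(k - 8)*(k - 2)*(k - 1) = k^3 - 11*k^2 + 26*k - 16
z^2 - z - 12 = (z - 4)*(z + 3)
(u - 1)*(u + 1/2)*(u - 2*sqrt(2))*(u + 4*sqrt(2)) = u^4 - u^3/2 + 2*sqrt(2)*u^3 - 33*u^2/2 - sqrt(2)*u^2 - sqrt(2)*u + 8*u + 8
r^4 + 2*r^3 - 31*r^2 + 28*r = r*(r - 4)*(r - 1)*(r + 7)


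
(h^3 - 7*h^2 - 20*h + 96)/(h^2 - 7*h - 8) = (h^2 + h - 12)/(h + 1)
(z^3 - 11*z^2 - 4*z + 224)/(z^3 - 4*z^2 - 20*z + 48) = (z^2 - 15*z + 56)/(z^2 - 8*z + 12)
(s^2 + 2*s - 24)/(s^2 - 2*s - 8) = (s + 6)/(s + 2)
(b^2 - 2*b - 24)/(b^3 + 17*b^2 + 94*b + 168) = (b - 6)/(b^2 + 13*b + 42)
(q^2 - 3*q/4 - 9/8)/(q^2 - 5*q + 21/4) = (4*q + 3)/(2*(2*q - 7))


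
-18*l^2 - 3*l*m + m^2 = (-6*l + m)*(3*l + m)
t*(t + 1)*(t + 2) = t^3 + 3*t^2 + 2*t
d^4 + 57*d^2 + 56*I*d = d*(d - 8*I)*(d + I)*(d + 7*I)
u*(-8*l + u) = -8*l*u + u^2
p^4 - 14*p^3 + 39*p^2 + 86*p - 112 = (p - 8)*(p - 7)*(p - 1)*(p + 2)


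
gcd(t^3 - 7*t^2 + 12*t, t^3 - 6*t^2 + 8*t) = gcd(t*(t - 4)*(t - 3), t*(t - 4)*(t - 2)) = t^2 - 4*t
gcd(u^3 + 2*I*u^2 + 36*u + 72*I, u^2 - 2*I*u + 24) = u - 6*I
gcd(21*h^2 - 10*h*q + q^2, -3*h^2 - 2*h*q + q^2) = -3*h + q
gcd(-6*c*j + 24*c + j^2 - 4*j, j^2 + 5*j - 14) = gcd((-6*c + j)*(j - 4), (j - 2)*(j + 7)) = 1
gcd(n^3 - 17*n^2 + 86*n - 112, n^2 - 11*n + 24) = n - 8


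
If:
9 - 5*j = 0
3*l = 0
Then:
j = 9/5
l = 0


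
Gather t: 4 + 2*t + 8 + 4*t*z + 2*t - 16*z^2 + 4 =t*(4*z + 4) - 16*z^2 + 16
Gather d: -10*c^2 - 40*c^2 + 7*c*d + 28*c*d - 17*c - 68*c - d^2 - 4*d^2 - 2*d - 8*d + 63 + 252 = -50*c^2 - 85*c - 5*d^2 + d*(35*c - 10) + 315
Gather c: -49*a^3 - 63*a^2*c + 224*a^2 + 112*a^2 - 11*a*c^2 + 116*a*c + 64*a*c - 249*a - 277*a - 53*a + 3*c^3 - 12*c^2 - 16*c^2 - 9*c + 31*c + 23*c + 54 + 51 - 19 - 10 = -49*a^3 + 336*a^2 - 579*a + 3*c^3 + c^2*(-11*a - 28) + c*(-63*a^2 + 180*a + 45) + 76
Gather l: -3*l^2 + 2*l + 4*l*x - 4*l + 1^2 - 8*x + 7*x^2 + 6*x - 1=-3*l^2 + l*(4*x - 2) + 7*x^2 - 2*x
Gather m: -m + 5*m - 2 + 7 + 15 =4*m + 20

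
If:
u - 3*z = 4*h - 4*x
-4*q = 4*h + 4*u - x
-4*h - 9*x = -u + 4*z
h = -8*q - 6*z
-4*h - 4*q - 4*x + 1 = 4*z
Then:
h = 268/587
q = 1387/2348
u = -605/587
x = 39/587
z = -507/587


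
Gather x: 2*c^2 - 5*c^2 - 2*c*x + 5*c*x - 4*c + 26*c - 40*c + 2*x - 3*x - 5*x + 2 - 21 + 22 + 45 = -3*c^2 - 18*c + x*(3*c - 6) + 48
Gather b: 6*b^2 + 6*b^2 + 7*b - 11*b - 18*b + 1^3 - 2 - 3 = 12*b^2 - 22*b - 4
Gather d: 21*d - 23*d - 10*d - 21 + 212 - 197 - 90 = -12*d - 96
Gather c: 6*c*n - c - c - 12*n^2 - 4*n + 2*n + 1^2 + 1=c*(6*n - 2) - 12*n^2 - 2*n + 2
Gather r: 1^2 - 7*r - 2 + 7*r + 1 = 0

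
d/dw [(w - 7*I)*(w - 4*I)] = 2*w - 11*I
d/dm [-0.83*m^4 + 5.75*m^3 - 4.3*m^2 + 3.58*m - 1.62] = -3.32*m^3 + 17.25*m^2 - 8.6*m + 3.58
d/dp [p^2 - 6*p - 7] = 2*p - 6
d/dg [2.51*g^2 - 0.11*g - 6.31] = 5.02*g - 0.11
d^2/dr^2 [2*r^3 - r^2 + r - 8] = 12*r - 2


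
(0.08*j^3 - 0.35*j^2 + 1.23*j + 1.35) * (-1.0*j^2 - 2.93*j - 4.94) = -0.08*j^5 + 0.1156*j^4 - 0.5997*j^3 - 3.2249*j^2 - 10.0317*j - 6.669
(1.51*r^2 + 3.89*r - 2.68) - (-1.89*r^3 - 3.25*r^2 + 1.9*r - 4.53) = 1.89*r^3 + 4.76*r^2 + 1.99*r + 1.85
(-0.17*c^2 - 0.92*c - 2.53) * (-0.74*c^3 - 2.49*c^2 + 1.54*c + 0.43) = 0.1258*c^5 + 1.1041*c^4 + 3.9012*c^3 + 4.8098*c^2 - 4.2918*c - 1.0879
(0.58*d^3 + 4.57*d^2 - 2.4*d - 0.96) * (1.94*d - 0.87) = 1.1252*d^4 + 8.3612*d^3 - 8.6319*d^2 + 0.2256*d + 0.8352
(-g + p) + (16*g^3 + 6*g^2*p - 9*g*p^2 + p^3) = 16*g^3 + 6*g^2*p - 9*g*p^2 - g + p^3 + p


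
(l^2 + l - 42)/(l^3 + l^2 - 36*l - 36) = (l + 7)/(l^2 + 7*l + 6)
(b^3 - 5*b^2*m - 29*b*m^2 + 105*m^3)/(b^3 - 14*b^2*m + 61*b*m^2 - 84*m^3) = (b + 5*m)/(b - 4*m)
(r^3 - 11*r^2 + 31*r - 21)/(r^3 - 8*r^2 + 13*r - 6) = (r^2 - 10*r + 21)/(r^2 - 7*r + 6)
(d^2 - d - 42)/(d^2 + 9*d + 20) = (d^2 - d - 42)/(d^2 + 9*d + 20)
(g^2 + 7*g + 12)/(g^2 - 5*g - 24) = (g + 4)/(g - 8)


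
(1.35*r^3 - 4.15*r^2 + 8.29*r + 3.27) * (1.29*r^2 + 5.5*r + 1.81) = 1.7415*r^5 + 2.0715*r^4 - 9.6874*r^3 + 42.3018*r^2 + 32.9899*r + 5.9187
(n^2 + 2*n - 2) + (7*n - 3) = n^2 + 9*n - 5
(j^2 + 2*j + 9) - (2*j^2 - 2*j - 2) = -j^2 + 4*j + 11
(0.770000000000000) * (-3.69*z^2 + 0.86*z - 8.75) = -2.8413*z^2 + 0.6622*z - 6.7375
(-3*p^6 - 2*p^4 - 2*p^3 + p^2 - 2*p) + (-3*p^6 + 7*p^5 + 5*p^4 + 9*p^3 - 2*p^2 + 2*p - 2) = -6*p^6 + 7*p^5 + 3*p^4 + 7*p^3 - p^2 - 2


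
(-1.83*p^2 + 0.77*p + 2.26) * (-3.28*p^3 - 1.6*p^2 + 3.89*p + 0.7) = 6.0024*p^5 + 0.402400000000001*p^4 - 15.7635*p^3 - 1.9017*p^2 + 9.3304*p + 1.582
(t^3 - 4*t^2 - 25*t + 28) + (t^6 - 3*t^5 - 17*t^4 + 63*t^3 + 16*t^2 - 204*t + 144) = t^6 - 3*t^5 - 17*t^4 + 64*t^3 + 12*t^2 - 229*t + 172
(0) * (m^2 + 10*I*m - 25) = 0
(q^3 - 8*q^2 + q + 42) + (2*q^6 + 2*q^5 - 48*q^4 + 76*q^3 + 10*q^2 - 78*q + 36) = 2*q^6 + 2*q^5 - 48*q^4 + 77*q^3 + 2*q^2 - 77*q + 78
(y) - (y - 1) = 1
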